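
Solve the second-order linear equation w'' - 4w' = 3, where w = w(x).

w = C2 - 3*x/4 + C1*exp(4*x)

Characteristic equation r² - 4r = 0 factors as (r - 4)r = 0, so r = 4, 0.
Hence w_h = C1*exp(4*x) + C2.
Since 0 is a characteristic root (multiplicity 1), multiply the polynomial trial by x: try w_p = A0*x. Substituting and matching coefficients of each power of x gives A0 = -3/4, so w_p = -3*x/4.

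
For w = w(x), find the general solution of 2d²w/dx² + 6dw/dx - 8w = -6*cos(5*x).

Divide through by 2: w'' + 3w' - 4w = -3*cos(5*x).
Characteristic equation r² + 3r - 4 = 0 factors as (r + 4)(r - 1) = 0, so r = -4, 1.
Hence w_h = C1*exp(-4*x) + C2*exp(x).
Try w_p = A*cos(5*x) + B*sin(5*x). Substituting and equating the coefficients of cos(5x) and sin(5x) gives A = 87/1066, B = -45/1066, so w_p = -45*sin(5*x)/1066 + 87*cos(5*x)/1066.

w = -45*sin(5*x)/1066 + 87*cos(5*x)/1066 + C1*exp(-4*x) + C2*exp(x)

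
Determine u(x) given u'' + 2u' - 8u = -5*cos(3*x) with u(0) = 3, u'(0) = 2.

Characteristic equation r² + 2r - 8 = 0 factors as (r - 2)(r + 4) = 0, so r = 2, -4.
Hence u_h = C1*exp(2*x) + C2*exp(-4*x).
Try u_p = A*cos(3*x) + B*sin(3*x). Substituting and equating the coefficients of cos(3x) and sin(3x) gives A = 17/65, B = -6/65, so u_p = -6*sin(3*x)/65 + 17*cos(3*x)/65.
General solution: u = -6*sin(3*x)/65 + 17*cos(3*x)/65 + C1*exp(2*x) + C2*exp(-4*x).
Apply the initial conditions: u(0) = 17/65 + C1 + C2 = 3 and u'(0) = -18/65 - 4*C2 + 2*C1 = 2. Solving gives C1 = 86/39, C2 = 8/15.

u = -6*sin(3*x)/65 + 8*exp(-4*x)/15 + 17*cos(3*x)/65 + 86*exp(2*x)/39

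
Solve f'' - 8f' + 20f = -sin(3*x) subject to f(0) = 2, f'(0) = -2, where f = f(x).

Characteristic equation r² - 8r + 20 = 0 has discriminant (-8)² - 4·(20) = -16 < 0, so r = 4 ± 2i.
Hence f_h = C1*cos(2*x)*exp(4*x) + C2*exp(4*x)*sin(2*x).
Try f_p = A*cos(3*x) + B*sin(3*x). Substituting and equating the coefficients of cos(3x) and sin(3x) gives A = -24/697, B = -11/697, so f_p = -24*cos(3*x)/697 - 11*sin(3*x)/697.
General solution: f = -24*cos(3*x)/697 - 11*sin(3*x)/697 + C1*cos(2*x)*exp(4*x) + C2*exp(4*x)*sin(2*x).
Apply the initial conditions: f(0) = -24/697 + C1 = 2 and f'(0) = -33/697 + 2*C2 + 4*C1 = -2. Solving gives C1 = 1418/697, C2 = -7033/1394.

f = -24*cos(3*x)/697 - 11*sin(3*x)/697 - 7033*exp(4*x)*sin(2*x)/1394 + 1418*cos(2*x)*exp(4*x)/697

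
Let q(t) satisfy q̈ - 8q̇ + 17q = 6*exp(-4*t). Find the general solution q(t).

Characteristic equation r² - 8r + 17 = 0 has discriminant (-8)² - 4·(17) = -4 < 0, so r = 4 ± i.
Hence q_h = C1*cos(t)*exp(4*t) + C2*exp(4*t)*sin(t).
Try q_p = A*exp(-4*t). Substituting into the equation and dividing by exp(-4*t) gives A = 6/65, so q_p = 6*exp(-4*t)/65.

q = 6*exp(-4*t)/65 + C1*cos(t)*exp(4*t) + C2*exp(4*t)*sin(t)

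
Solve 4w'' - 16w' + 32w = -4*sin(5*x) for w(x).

Divide through by 4: w'' - 4w' + 8w = -sin(5*x).
Characteristic equation r² - 4r + 8 = 0 has discriminant (-4)² - 4·(8) = -16 < 0, so r = 2 ± 2i.
Hence w_h = C1*cos(2*x)*exp(2*x) + C2*exp(2*x)*sin(2*x).
Try w_p = A*cos(5*x) + B*sin(5*x). Substituting and equating the coefficients of cos(5x) and sin(5x) gives A = -20/689, B = 17/689, so w_p = -20*cos(5*x)/689 + 17*sin(5*x)/689.

w = -20*cos(5*x)/689 + 17*sin(5*x)/689 + C1*cos(2*x)*exp(2*x) + C2*exp(2*x)*sin(2*x)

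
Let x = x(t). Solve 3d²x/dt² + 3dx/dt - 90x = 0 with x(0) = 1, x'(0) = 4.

Divide through by 3: x'' + x' - 30x = 0.
Characteristic equation r² + r - 30 = 0 factors as (r - 5)(r + 6) = 0, so r = 5, -6.
Hence x_h = C1*exp(5*t) + C2*exp(-6*t).
Apply the initial conditions: x(0) = C1 + C2 = 1 and x'(0) = -6*C2 + 5*C1 = 4. Solving gives C1 = 10/11, C2 = 1/11.

x = exp(-6*t)/11 + 10*exp(5*t)/11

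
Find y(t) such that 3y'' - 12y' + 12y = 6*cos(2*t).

Divide through by 3: y'' - 4y' + 4y = 2*cos(2*t).
Characteristic equation r² - 4r + 4 = 0 has discriminant (-4)² - 4·(4) = 0, so r = 2 is a repeated root.
Hence y_h = (C1 + C2*t)*exp(2*t).
Try y_p = A*cos(2*t) + B*sin(2*t). Substituting and equating the coefficients of cos(2t) and sin(2t) gives A = 0, B = -1/4, so y_p = -sin(2*t)/4.

y = -sin(2*t)/4 + C1*exp(2*t) + C2*t*exp(2*t)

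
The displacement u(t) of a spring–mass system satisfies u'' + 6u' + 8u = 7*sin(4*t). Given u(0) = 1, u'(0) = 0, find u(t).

Characteristic equation r² + 6r + 8 = 0 factors as (r + 4)(r + 2) = 0, so r = -4, -2.
Hence u_h = C1*exp(-4*t) + C2*exp(-2*t).
Try u_p = A*cos(4*t) + B*sin(4*t). Substituting and equating the coefficients of cos(4t) and sin(4t) gives A = -21/80, B = -7/80, so u_p = -21*cos(4*t)/80 - 7*sin(4*t)/80.
General solution: u = -21*cos(4*t)/80 - 7*sin(4*t)/80 + C1*exp(-4*t) + C2*exp(-2*t).
Apply the initial conditions: u(0) = -21/80 + C1 + C2 = 1 and u'(0) = -7/20 - 4*C1 - 2*C2 = 0. Solving gives C1 = -23/16, C2 = 27/10.

u = -23*exp(-4*t)/16 - 21*cos(4*t)/80 - 7*sin(4*t)/80 + 27*exp(-2*t)/10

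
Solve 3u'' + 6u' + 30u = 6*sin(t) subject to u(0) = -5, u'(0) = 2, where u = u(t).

u = -4*cos(t)/85 + 18*sin(t)/85 - 421*cos(3*t)*exp(-t)/85 - 269*exp(-t)*sin(3*t)/255

Divide through by 3: u'' + 2u' + 10u = 2*sin(t).
Characteristic equation r² + 2r + 10 = 0 has discriminant (2)² - 4·(10) = -36 < 0, so r = -1 ± 3i.
Hence u_h = C1*cos(3*t)*exp(-t) + C2*exp(-t)*sin(3*t).
Try u_p = A*cos(t) + B*sin(t). Substituting and equating the coefficients of cos(t) and sin(t) gives A = -4/85, B = 18/85, so u_p = -4*cos(t)/85 + 18*sin(t)/85.
General solution: u = -4*cos(t)/85 + 18*sin(t)/85 + C1*cos(3*t)*exp(-t) + C2*exp(-t)*sin(3*t).
Apply the initial conditions: u(0) = -4/85 + C1 = -5 and u'(0) = 18/85 - C1 + 3*C2 = 2. Solving gives C1 = -421/85, C2 = -269/255.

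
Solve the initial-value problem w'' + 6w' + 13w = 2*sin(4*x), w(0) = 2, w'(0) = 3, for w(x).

w = -16*cos(4*x)/195 - 2*sin(4*x)/195 + 406*cos(2*x)*exp(-3*x)/195 + 1811*exp(-3*x)*sin(2*x)/390

Characteristic equation r² + 6r + 13 = 0 has discriminant (6)² - 4·(13) = -16 < 0, so r = -3 ± 2i.
Hence w_h = C1*cos(2*x)*exp(-3*x) + C2*exp(-3*x)*sin(2*x).
Try w_p = A*cos(4*x) + B*sin(4*x). Substituting and equating the coefficients of cos(4x) and sin(4x) gives A = -16/195, B = -2/195, so w_p = -16*cos(4*x)/195 - 2*sin(4*x)/195.
General solution: w = -16*cos(4*x)/195 - 2*sin(4*x)/195 + C1*cos(2*x)*exp(-3*x) + C2*exp(-3*x)*sin(2*x).
Apply the initial conditions: w(0) = -16/195 + C1 = 2 and w'(0) = -8/195 - 3*C1 + 2*C2 = 3. Solving gives C1 = 406/195, C2 = 1811/390.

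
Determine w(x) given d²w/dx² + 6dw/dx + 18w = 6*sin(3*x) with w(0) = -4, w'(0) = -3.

Characteristic equation r² + 6r + 18 = 0 has discriminant (6)² - 4·(18) = -36 < 0, so r = -3 ± 3i.
Hence w_h = C1*cos(3*x)*exp(-3*x) + C2*exp(-3*x)*sin(3*x).
Try w_p = A*cos(3*x) + B*sin(3*x). Substituting and equating the coefficients of cos(3x) and sin(3x) gives A = -4/15, B = 2/15, so w_p = -4*cos(3*x)/15 + 2*sin(3*x)/15.
General solution: w = -4*cos(3*x)/15 + 2*sin(3*x)/15 + C1*cos(3*x)*exp(-3*x) + C2*exp(-3*x)*sin(3*x).
Apply the initial conditions: w(0) = -4/15 + C1 = -4 and w'(0) = 2/5 - 3*C1 + 3*C2 = -3. Solving gives C1 = -56/15, C2 = -73/15.

w = -4*cos(3*x)/15 + 2*sin(3*x)/15 - 73*exp(-3*x)*sin(3*x)/15 - 56*cos(3*x)*exp(-3*x)/15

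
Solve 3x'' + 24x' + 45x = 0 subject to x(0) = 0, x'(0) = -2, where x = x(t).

Divide through by 3: x'' + 8x' + 15x = 0.
Characteristic equation r² + 8r + 15 = 0 factors as (r + 5)(r + 3) = 0, so r = -5, -3.
Hence x_h = C1*exp(-5*t) + C2*exp(-3*t).
Apply the initial conditions: x(0) = C1 + C2 = 0 and x'(0) = -5*C1 - 3*C2 = -2. Solving gives C1 = 1, C2 = -1.

x = -exp(-3*t) + exp(-5*t)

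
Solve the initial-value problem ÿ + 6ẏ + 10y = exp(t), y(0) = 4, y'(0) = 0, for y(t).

Characteristic equation r² + 6r + 10 = 0 has discriminant (6)² - 4·(10) = -4 < 0, so r = -3 ± i.
Hence y_h = C1*cos(t)*exp(-3*t) + C2*exp(-3*t)*sin(t).
Try y_p = A*exp(t). Substituting into the equation and dividing by exp(t) gives A = 1/17, so y_p = exp(t)/17.
General solution: y = exp(t)/17 + C1*cos(t)*exp(-3*t) + C2*exp(-3*t)*sin(t).
Apply the initial conditions: y(0) = 1/17 + C1 = 4 and y'(0) = 1/17 + C2 - 3*C1 = 0. Solving gives C1 = 67/17, C2 = 200/17.

y = exp(t)/17 + 67*cos(t)*exp(-3*t)/17 + 200*exp(-3*t)*sin(t)/17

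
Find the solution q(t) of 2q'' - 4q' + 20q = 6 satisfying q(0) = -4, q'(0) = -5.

Divide through by 2: q'' - 2q' + 10q = 3.
Characteristic equation r² - 2r + 10 = 0 has discriminant (-2)² - 4·(10) = -36 < 0, so r = 1 ± 3i.
Hence q_h = C1*cos(3*t)*exp(t) + C2*exp(t)*sin(3*t).
For the particular solution try q_p = A0. Substituting and matching coefficients of each power of t gives A0 = 3/10, so q_p = 3/10.
General solution: q = 3/10 + C1*cos(3*t)*exp(t) + C2*exp(t)*sin(3*t).
Apply the initial conditions: q(0) = 3/10 + C1 = -4 and q'(0) = C1 + 3*C2 = -5. Solving gives C1 = -43/10, C2 = -7/30.

q = 3/10 - 43*cos(3*t)*exp(t)/10 - 7*exp(t)*sin(3*t)/30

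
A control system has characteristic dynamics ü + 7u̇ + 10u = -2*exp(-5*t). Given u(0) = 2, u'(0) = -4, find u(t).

Characteristic equation r² + 7r + 10 = 0 factors as (r + 5)(r + 2) = 0, so r = -5, -2.
Hence u_h = C1*exp(-5*t) + C2*exp(-2*t).
Since exp(-5*t) solves the homogeneous equation (r = -5 is a root of multiplicity 1), multiply the trial by t. Try u_p = A*t*exp(-5*t). Substituting into the equation and dividing by exp(-5*t) gives A = 2/3, so u_p = 2*t*exp(-5*t)/3.
General solution: u = C1*exp(-5*t) + C2*exp(-2*t) + 2*t*exp(-5*t)/3.
Apply the initial conditions: u(0) = C1 + C2 = 2 and u'(0) = 2/3 - 5*C1 - 2*C2 = -4. Solving gives C1 = 2/9, C2 = 16/9.

u = 2*exp(-5*t)/9 + 16*exp(-2*t)/9 + 2*t*exp(-5*t)/3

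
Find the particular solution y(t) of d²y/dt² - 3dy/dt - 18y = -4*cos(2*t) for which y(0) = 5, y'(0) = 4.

y = 3*sin(2*t)/65 + 11*cos(2*t)/65 + 92*exp(6*t)/45 + 326*exp(-3*t)/117

Characteristic equation r² - 3r - 18 = 0 factors as (r - 6)(r + 3) = 0, so r = 6, -3.
Hence y_h = C1*exp(6*t) + C2*exp(-3*t).
Try y_p = A*cos(2*t) + B*sin(2*t). Substituting and equating the coefficients of cos(2t) and sin(2t) gives A = 11/65, B = 3/65, so y_p = 3*sin(2*t)/65 + 11*cos(2*t)/65.
General solution: y = 3*sin(2*t)/65 + 11*cos(2*t)/65 + C1*exp(6*t) + C2*exp(-3*t).
Apply the initial conditions: y(0) = 11/65 + C1 + C2 = 5 and y'(0) = 6/65 - 3*C2 + 6*C1 = 4. Solving gives C1 = 92/45, C2 = 326/117.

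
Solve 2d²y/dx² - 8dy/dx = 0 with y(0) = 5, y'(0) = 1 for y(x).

Divide through by 2: y'' - 4y' = 0.
Characteristic equation r² - 4r = 0 factors as (r - 4)r = 0, so r = 4, 0.
Hence y_h = C1*exp(4*x) + C2.
Apply the initial conditions: y(0) = C1 + C2 = 5 and y'(0) = 4*C1 = 1. Solving gives C1 = 1/4, C2 = 19/4.

y = 19/4 + exp(4*x)/4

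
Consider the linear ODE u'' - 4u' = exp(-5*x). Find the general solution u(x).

u = C2 + exp(-5*x)/45 + C1*exp(4*x)

Characteristic equation r² - 4r = 0 factors as (r - 4)r = 0, so r = 4, 0.
Hence u_h = C1*exp(4*x) + C2.
Try u_p = A*exp(-5*x). Substituting into the equation and dividing by exp(-5*x) gives A = 1/45, so u_p = exp(-5*x)/45.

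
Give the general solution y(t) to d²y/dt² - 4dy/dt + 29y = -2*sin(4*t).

y = -32*cos(4*t)/425 - 26*sin(4*t)/425 + C1*cos(5*t)*exp(2*t) + C2*exp(2*t)*sin(5*t)

Characteristic equation r² - 4r + 29 = 0 has discriminant (-4)² - 4·(29) = -100 < 0, so r = 2 ± 5i.
Hence y_h = C1*cos(5*t)*exp(2*t) + C2*exp(2*t)*sin(5*t).
Try y_p = A*cos(4*t) + B*sin(4*t). Substituting and equating the coefficients of cos(4t) and sin(4t) gives A = -32/425, B = -26/425, so y_p = -32*cos(4*t)/425 - 26*sin(4*t)/425.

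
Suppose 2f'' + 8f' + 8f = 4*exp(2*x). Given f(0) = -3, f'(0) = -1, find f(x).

Divide through by 2: f'' + 4f' + 4f = 2*exp(2*x).
Characteristic equation r² + 4r + 4 = 0 has discriminant (4)² - 4·(4) = 0, so r = -2 is a repeated root.
Hence f_h = (C1 + C2*x)*exp(-2*x).
Try f_p = A*exp(2*x). Substituting into the equation and dividing by exp(2*x) gives A = 1/8, so f_p = exp(2*x)/8.
General solution: f = exp(2*x)/8 + C1*exp(-2*x) + C2*x*exp(-2*x).
Apply the initial conditions: f(0) = 1/8 + C1 = -3 and f'(0) = 1/4 + C2 - 2*C1 = -1. Solving gives C1 = -25/8, C2 = -15/2.

f = -25*exp(-2*x)/8 + exp(2*x)/8 - 15*x*exp(-2*x)/2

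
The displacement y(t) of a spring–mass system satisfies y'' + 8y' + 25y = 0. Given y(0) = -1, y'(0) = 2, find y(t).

y = -cos(3*t)*exp(-4*t) - 2*exp(-4*t)*sin(3*t)/3

Characteristic equation r² + 8r + 25 = 0 has discriminant (8)² - 4·(25) = -36 < 0, so r = -4 ± 3i.
Hence y_h = C1*cos(3*t)*exp(-4*t) + C2*exp(-4*t)*sin(3*t).
Apply the initial conditions: y(0) = C1 = -1 and y'(0) = -4*C1 + 3*C2 = 2. Solving gives C1 = -1, C2 = -2/3.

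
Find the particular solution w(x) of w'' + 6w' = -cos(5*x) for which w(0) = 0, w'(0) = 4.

w = 2/3 - 125*exp(-6*x)/183 - 6*sin(5*x)/305 + cos(5*x)/61

Characteristic equation r² + 6r = 0 factors as (r + 6)r = 0, so r = -6, 0.
Hence w_h = C1*exp(-6*x) + C2.
Try w_p = A*cos(5*x) + B*sin(5*x). Substituting and equating the coefficients of cos(5x) and sin(5x) gives A = 1/61, B = -6/305, so w_p = -6*sin(5*x)/305 + cos(5*x)/61.
General solution: w = C2 - 6*sin(5*x)/305 + cos(5*x)/61 + C1*exp(-6*x).
Apply the initial conditions: w(0) = 1/61 + C1 + C2 = 0 and w'(0) = -6/61 - 6*C1 = 4. Solving gives C1 = -125/183, C2 = 2/3.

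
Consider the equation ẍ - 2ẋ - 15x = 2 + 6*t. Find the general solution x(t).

Characteristic equation r² - 2r - 15 = 0 factors as (r + 3)(r - 5) = 0, so r = -3, 5.
Hence x_h = C1*exp(-3*t) + C2*exp(5*t).
For the particular solution try x_p = A0 + A1*t. Substituting and matching coefficients of each power of t gives A0 = -2/25, A1 = -2/5, so x_p = -2/25 - 2*t/5.

x = -2/25 - 2*t/5 + C1*exp(-3*t) + C2*exp(5*t)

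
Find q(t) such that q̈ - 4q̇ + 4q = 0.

Characteristic equation r² - 4r + 4 = 0 has discriminant (-4)² - 4·(4) = 0, so r = 2 is a repeated root.
Hence q_h = (C1 + C2*t)*exp(2*t).

q = C1*exp(2*t) + C2*t*exp(2*t)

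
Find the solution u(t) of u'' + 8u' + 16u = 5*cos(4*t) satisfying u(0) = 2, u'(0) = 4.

u = 2*exp(-4*t) + 5*sin(4*t)/32 + 91*t*exp(-4*t)/8

Characteristic equation r² + 8r + 16 = 0 has discriminant (8)² - 4·(16) = 0, so r = -4 is a repeated root.
Hence u_h = (C1 + C2*t)*exp(-4*t).
Try u_p = A*cos(4*t) + B*sin(4*t). Substituting and equating the coefficients of cos(4t) and sin(4t) gives A = 0, B = 5/32, so u_p = 5*sin(4*t)/32.
General solution: u = 5*sin(4*t)/32 + C1*exp(-4*t) + C2*t*exp(-4*t).
Apply the initial conditions: u(0) = C1 = 2 and u'(0) = 5/8 + C2 - 4*C1 = 4. Solving gives C1 = 2, C2 = 91/8.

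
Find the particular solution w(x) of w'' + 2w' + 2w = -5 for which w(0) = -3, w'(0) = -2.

w = -5/2 - 5*exp(-x)*sin(x)/2 - cos(x)*exp(-x)/2

Characteristic equation r² + 2r + 2 = 0 has discriminant (2)² - 4·(2) = -4 < 0, so r = -1 ± i.
Hence w_h = C1*cos(x)*exp(-x) + C2*exp(-x)*sin(x).
For the particular solution try w_p = A0. Substituting and matching coefficients of each power of x gives A0 = -5/2, so w_p = -5/2.
General solution: w = -5/2 + C1*cos(x)*exp(-x) + C2*exp(-x)*sin(x).
Apply the initial conditions: w(0) = -5/2 + C1 = -3 and w'(0) = C2 - C1 = -2. Solving gives C1 = -1/2, C2 = -5/2.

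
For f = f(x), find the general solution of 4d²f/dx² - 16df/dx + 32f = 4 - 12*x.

f = -1/16 - 3*x/8 + C1*cos(2*x)*exp(2*x) + C2*exp(2*x)*sin(2*x)

Divide through by 4: f'' - 4f' + 8f = 1 - 3*x.
Characteristic equation r² - 4r + 8 = 0 has discriminant (-4)² - 4·(8) = -16 < 0, so r = 2 ± 2i.
Hence f_h = C1*cos(2*x)*exp(2*x) + C2*exp(2*x)*sin(2*x).
For the particular solution try f_p = A0 + A1*x. Substituting and matching coefficients of each power of x gives A0 = -1/16, A1 = -3/8, so f_p = -1/16 - 3*x/8.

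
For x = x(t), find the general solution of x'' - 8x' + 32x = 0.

x = C1*cos(4*t)*exp(4*t) + C2*exp(4*t)*sin(4*t)

Characteristic equation r² - 8r + 32 = 0 has discriminant (-8)² - 4·(32) = -64 < 0, so r = 4 ± 4i.
Hence x_h = C1*cos(4*t)*exp(4*t) + C2*exp(4*t)*sin(4*t).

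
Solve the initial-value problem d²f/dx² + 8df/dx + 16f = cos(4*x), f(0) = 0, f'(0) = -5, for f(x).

f = sin(4*x)/32 - 41*x*exp(-4*x)/8

Characteristic equation r² + 8r + 16 = 0 has discriminant (8)² - 4·(16) = 0, so r = -4 is a repeated root.
Hence f_h = (C1 + C2*x)*exp(-4*x).
Try f_p = A*cos(4*x) + B*sin(4*x). Substituting and equating the coefficients of cos(4x) and sin(4x) gives A = 0, B = 1/32, so f_p = sin(4*x)/32.
General solution: f = sin(4*x)/32 + C1*exp(-4*x) + C2*x*exp(-4*x).
Apply the initial conditions: f(0) = C1 = 0 and f'(0) = 1/8 + C2 - 4*C1 = -5. Solving gives C1 = 0, C2 = -41/8.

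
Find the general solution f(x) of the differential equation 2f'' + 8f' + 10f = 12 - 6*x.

Divide through by 2: f'' + 4f' + 5f = 6 - 3*x.
Characteristic equation r² + 4r + 5 = 0 has discriminant (4)² - 4·(5) = -4 < 0, so r = -2 ± i.
Hence f_h = C1*cos(x)*exp(-2*x) + C2*exp(-2*x)*sin(x).
For the particular solution try f_p = A0 + A1*x. Substituting and matching coefficients of each power of x gives A0 = 42/25, A1 = -3/5, so f_p = 42/25 - 3*x/5.

f = 42/25 - 3*x/5 + C1*cos(x)*exp(-2*x) + C2*exp(-2*x)*sin(x)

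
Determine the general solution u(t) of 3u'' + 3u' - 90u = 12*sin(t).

Divide through by 3: u'' + u' - 30u = 4*sin(t).
Characteristic equation r² + r - 30 = 0 factors as (r + 6)(r - 5) = 0, so r = -6, 5.
Hence u_h = C1*exp(-6*t) + C2*exp(5*t).
Try u_p = A*cos(t) + B*sin(t). Substituting and equating the coefficients of cos(t) and sin(t) gives A = -2/481, B = -62/481, so u_p = -62*sin(t)/481 - 2*cos(t)/481.

u = -62*sin(t)/481 - 2*cos(t)/481 + C1*exp(-6*t) + C2*exp(5*t)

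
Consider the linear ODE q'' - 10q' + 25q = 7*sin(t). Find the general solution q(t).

Characteristic equation r² - 10r + 25 = 0 has discriminant (-10)² - 4·(25) = 0, so r = 5 is a repeated root.
Hence q_h = (C1 + C2*t)*exp(5*t).
Try q_p = A*cos(t) + B*sin(t). Substituting and equating the coefficients of cos(t) and sin(t) gives A = 35/338, B = 42/169, so q_p = 35*cos(t)/338 + 42*sin(t)/169.

q = 35*cos(t)/338 + 42*sin(t)/169 + C1*exp(5*t) + C2*t*exp(5*t)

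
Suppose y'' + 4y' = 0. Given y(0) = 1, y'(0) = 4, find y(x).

y = 2 - exp(-4*x)

Characteristic equation r² + 4r = 0 factors as (r + 4)r = 0, so r = -4, 0.
Hence y_h = C1*exp(-4*x) + C2.
Apply the initial conditions: y(0) = C1 + C2 = 1 and y'(0) = -4*C1 = 4. Solving gives C1 = -1, C2 = 2.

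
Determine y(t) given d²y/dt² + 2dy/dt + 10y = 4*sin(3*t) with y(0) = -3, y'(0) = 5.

Characteristic equation r² + 2r + 10 = 0 has discriminant (2)² - 4·(10) = -36 < 0, so r = -1 ± 3i.
Hence y_h = C1*cos(3*t)*exp(-t) + C2*exp(-t)*sin(3*t).
Try y_p = A*cos(3*t) + B*sin(3*t). Substituting and equating the coefficients of cos(3t) and sin(3t) gives A = -24/37, B = 4/37, so y_p = -24*cos(3*t)/37 + 4*sin(3*t)/37.
General solution: y = -24*cos(3*t)/37 + 4*sin(3*t)/37 + C1*cos(3*t)*exp(-t) + C2*exp(-t)*sin(3*t).
Apply the initial conditions: y(0) = -24/37 + C1 = -3 and y'(0) = 12/37 - C1 + 3*C2 = 5. Solving gives C1 = -87/37, C2 = 86/111.

y = -24*cos(3*t)/37 + 4*sin(3*t)/37 - 87*cos(3*t)*exp(-t)/37 + 86*exp(-t)*sin(3*t)/111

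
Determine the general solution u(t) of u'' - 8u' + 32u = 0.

u = C1*cos(4*t)*exp(4*t) + C2*exp(4*t)*sin(4*t)

Characteristic equation r² - 8r + 32 = 0 has discriminant (-8)² - 4·(32) = -64 < 0, so r = 4 ± 4i.
Hence u_h = C1*cos(4*t)*exp(4*t) + C2*exp(4*t)*sin(4*t).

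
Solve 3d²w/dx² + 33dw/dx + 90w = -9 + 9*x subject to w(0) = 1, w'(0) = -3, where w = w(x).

Divide through by 3: w'' + 11w' + 30w = -3 + 3*x.
Characteristic equation r² + 11r + 30 = 0 factors as (r + 5)(r + 6) = 0, so r = -5, -6.
Hence w_h = C1*exp(-5*x) + C2*exp(-6*x).
For the particular solution try w_p = A0 + A1*x. Substituting and matching coefficients of each power of x gives A0 = -41/300, A1 = 1/10, so w_p = -41/300 + x/10.
General solution: w = -41/300 + x/10 + C1*exp(-5*x) + C2*exp(-6*x).
Apply the initial conditions: w(0) = -41/300 + C1 + C2 = 1 and w'(0) = 1/10 - 6*C2 - 5*C1 = -3. Solving gives C1 = 93/25, C2 = -31/12.

w = -41/300 - 31*exp(-6*x)/12 + x/10 + 93*exp(-5*x)/25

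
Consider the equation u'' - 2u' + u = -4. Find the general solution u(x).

u = -4 + C1*exp(x) + C2*x*exp(x)

Characteristic equation r² - 2r + 1 = 0 has discriminant (-2)² - 4·(1) = 0, so r = 1 is a repeated root.
Hence u_h = (C1 + C2*x)*exp(x).
For the particular solution try u_p = A0. Substituting and matching coefficients of each power of x gives A0 = -4, so u_p = -4.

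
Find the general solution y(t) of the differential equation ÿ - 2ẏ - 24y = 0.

Characteristic equation r² - 2r - 24 = 0 factors as (r + 4)(r - 6) = 0, so r = -4, 6.
Hence y_h = C1*exp(-4*t) + C2*exp(6*t).

y = C1*exp(-4*t) + C2*exp(6*t)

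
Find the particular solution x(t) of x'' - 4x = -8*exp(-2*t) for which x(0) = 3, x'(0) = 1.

x = 5*exp(2*t)/4 + 7*exp(-2*t)/4 + 2*t*exp(-2*t)

Characteristic equation r² - 4 = 0 factors as (r + 2)(r - 2) = 0, so r = -2, 2.
Hence x_h = C1*exp(-2*t) + C2*exp(2*t).
Since exp(-2*t) solves the homogeneous equation (r = -2 is a root of multiplicity 1), multiply the trial by t. Try x_p = A*t*exp(-2*t). Substituting into the equation and dividing by exp(-2*t) gives A = 2, so x_p = 2*t*exp(-2*t).
General solution: x = C1*exp(-2*t) + C2*exp(2*t) + 2*t*exp(-2*t).
Apply the initial conditions: x(0) = C1 + C2 = 3 and x'(0) = 2 - 2*C1 + 2*C2 = 1. Solving gives C1 = 7/4, C2 = 5/4.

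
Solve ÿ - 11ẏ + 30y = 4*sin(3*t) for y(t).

y = 14*sin(3*t)/255 + 22*cos(3*t)/255 + C1*exp(5*t) + C2*exp(6*t)

Characteristic equation r² - 11r + 30 = 0 factors as (r - 5)(r - 6) = 0, so r = 5, 6.
Hence y_h = C1*exp(5*t) + C2*exp(6*t).
Try y_p = A*cos(3*t) + B*sin(3*t). Substituting and equating the coefficients of cos(3t) and sin(3t) gives A = 22/255, B = 14/255, so y_p = 14*sin(3*t)/255 + 22*cos(3*t)/255.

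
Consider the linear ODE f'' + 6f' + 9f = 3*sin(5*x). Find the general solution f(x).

f = -45*cos(5*x)/578 - 12*sin(5*x)/289 + C1*exp(-3*x) + C2*x*exp(-3*x)

Characteristic equation r² + 6r + 9 = 0 has discriminant (6)² - 4·(9) = 0, so r = -3 is a repeated root.
Hence f_h = (C1 + C2*x)*exp(-3*x).
Try f_p = A*cos(5*x) + B*sin(5*x). Substituting and equating the coefficients of cos(5x) and sin(5x) gives A = -45/578, B = -12/289, so f_p = -45*cos(5*x)/578 - 12*sin(5*x)/289.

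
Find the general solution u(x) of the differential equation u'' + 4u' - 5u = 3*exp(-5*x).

Characteristic equation r² + 4r - 5 = 0 factors as (r - 1)(r + 5) = 0, so r = 1, -5.
Hence u_h = C1*exp(x) + C2*exp(-5*x).
Since exp(-5*x) solves the homogeneous equation (r = -5 is a root of multiplicity 1), multiply the trial by x. Try u_p = A*x*exp(-5*x). Substituting into the equation and dividing by exp(-5*x) gives A = -1/2, so u_p = -x*exp(-5*x)/2.

u = C1*exp(x) + C2*exp(-5*x) - x*exp(-5*x)/2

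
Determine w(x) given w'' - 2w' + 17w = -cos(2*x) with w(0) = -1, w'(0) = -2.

w = -13*cos(2*x)/185 + 4*sin(2*x)/185 - 172*cos(4*x)*exp(x)/185 - 103*exp(x)*sin(4*x)/370

Characteristic equation r² - 2r + 17 = 0 has discriminant (-2)² - 4·(17) = -64 < 0, so r = 1 ± 4i.
Hence w_h = C1*cos(4*x)*exp(x) + C2*exp(x)*sin(4*x).
Try w_p = A*cos(2*x) + B*sin(2*x). Substituting and equating the coefficients of cos(2x) and sin(2x) gives A = -13/185, B = 4/185, so w_p = -13*cos(2*x)/185 + 4*sin(2*x)/185.
General solution: w = -13*cos(2*x)/185 + 4*sin(2*x)/185 + C1*cos(4*x)*exp(x) + C2*exp(x)*sin(4*x).
Apply the initial conditions: w(0) = -13/185 + C1 = -1 and w'(0) = 8/185 + C1 + 4*C2 = -2. Solving gives C1 = -172/185, C2 = -103/370.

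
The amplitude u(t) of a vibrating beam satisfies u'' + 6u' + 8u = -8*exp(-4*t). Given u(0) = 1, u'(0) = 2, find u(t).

Characteristic equation r² + 6r + 8 = 0 factors as (r + 4)(r + 2) = 0, so r = -4, -2.
Hence u_h = C1*exp(-4*t) + C2*exp(-2*t).
Since exp(-4*t) solves the homogeneous equation (r = -4 is a root of multiplicity 1), multiply the trial by t. Try u_p = A*t*exp(-4*t). Substituting into the equation and dividing by exp(-4*t) gives A = 4, so u_p = 4*t*exp(-4*t).
General solution: u = C1*exp(-4*t) + C2*exp(-2*t) + 4*t*exp(-4*t).
Apply the initial conditions: u(0) = C1 + C2 = 1 and u'(0) = 4 - 4*C1 - 2*C2 = 2. Solving gives C1 = 0, C2 = 1.

u = 4*t*exp(-4*t) + exp(-2*t)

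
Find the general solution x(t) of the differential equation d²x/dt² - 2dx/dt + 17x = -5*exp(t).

x = -5*exp(t)/16 + C1*cos(4*t)*exp(t) + C2*exp(t)*sin(4*t)

Characteristic equation r² - 2r + 17 = 0 has discriminant (-2)² - 4·(17) = -64 < 0, so r = 1 ± 4i.
Hence x_h = C1*cos(4*t)*exp(t) + C2*exp(t)*sin(4*t).
Try x_p = A*exp(t). Substituting into the equation and dividing by exp(t) gives A = -5/16, so x_p = -5*exp(t)/16.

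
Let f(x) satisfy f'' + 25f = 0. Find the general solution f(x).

Characteristic equation r² + 25 = 0 has discriminant (0)² - 4·(25) = -100 < 0, so r = ± 5i.
Hence f_h = C1*cos(5*x) + C2*sin(5*x).

f = C1*cos(5*x) + C2*sin(5*x)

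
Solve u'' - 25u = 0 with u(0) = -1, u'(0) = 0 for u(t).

u = -exp(-5*t)/2 - exp(5*t)/2

Characteristic equation r² - 25 = 0 factors as (r + 5)(r - 5) = 0, so r = -5, 5.
Hence u_h = C1*exp(-5*t) + C2*exp(5*t).
Apply the initial conditions: u(0) = C1 + C2 = -1 and u'(0) = -5*C1 + 5*C2 = 0. Solving gives C1 = -1/2, C2 = -1/2.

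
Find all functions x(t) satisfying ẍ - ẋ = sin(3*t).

x = C2 - sin(3*t)/10 + cos(3*t)/30 + C1*exp(t)

Characteristic equation r² - r = 0 factors as (r - 1)r = 0, so r = 1, 0.
Hence x_h = C1*exp(t) + C2.
Try x_p = A*cos(3*t) + B*sin(3*t). Substituting and equating the coefficients of cos(3t) and sin(3t) gives A = 1/30, B = -1/10, so x_p = -sin(3*t)/10 + cos(3*t)/30.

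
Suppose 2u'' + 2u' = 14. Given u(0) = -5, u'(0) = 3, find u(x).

Divide through by 2: u'' + u' = 7.
Characteristic equation r² + r = 0 factors as (r + 1)r = 0, so r = -1, 0.
Hence u_h = C1*exp(-x) + C2.
Since 1 solves the homogeneous equation (r = 0 is a root of multiplicity 1), multiply the trial by x. Try u_p = A*x. Substituting into the equation and dividing by 1 gives A = 7, so u_p = 7*x.
General solution: u = C2 + 7*x + C1*exp(-x).
Apply the initial conditions: u(0) = C1 + C2 = -5 and u'(0) = 7 - C1 = 3. Solving gives C1 = 4, C2 = -9.

u = -9 + 4*exp(-x) + 7*x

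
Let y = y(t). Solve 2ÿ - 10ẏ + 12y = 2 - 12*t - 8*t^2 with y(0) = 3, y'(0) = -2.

y = -37/27 + 13*exp(2*t) - 233*exp(3*t)/27 - 19*t/9 - 2*t**2/3

Divide through by 2: y'' - 5y' + 6y = 1 - 6*t - 4*t^2.
Characteristic equation r² - 5r + 6 = 0 factors as (r - 2)(r - 3) = 0, so r = 2, 3.
Hence y_h = C1*exp(2*t) + C2*exp(3*t).
For the particular solution try y_p = A0 + A1*t + A2*t^2. Substituting and matching coefficients of each power of t gives A0 = -37/27, A1 = -19/9, A2 = -2/3, so y_p = -37/27 - 19*t/9 - 2*t^2/3.
General solution: y = -37/27 - 19*t/9 - 2*t^2/3 + C1*exp(2*t) + C2*exp(3*t).
Apply the initial conditions: y(0) = -37/27 + C1 + C2 = 3 and y'(0) = -19/9 + 2*C1 + 3*C2 = -2. Solving gives C1 = 13, C2 = -233/27.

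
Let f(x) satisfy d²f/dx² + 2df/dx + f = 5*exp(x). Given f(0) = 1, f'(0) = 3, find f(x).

Characteristic equation r² + 2r + 1 = 0 has discriminant (2)² - 4·(1) = 0, so r = -1 is a repeated root.
Hence f_h = (C1 + C2*x)*exp(-x).
Try f_p = A*exp(x). Substituting into the equation and dividing by exp(x) gives A = 5/4, so f_p = 5*exp(x)/4.
General solution: f = 5*exp(x)/4 + C1*exp(-x) + C2*x*exp(-x).
Apply the initial conditions: f(0) = 5/4 + C1 = 1 and f'(0) = 5/4 + C2 - C1 = 3. Solving gives C1 = -1/4, C2 = 3/2.

f = -exp(-x)/4 + 5*exp(x)/4 + 3*x*exp(-x)/2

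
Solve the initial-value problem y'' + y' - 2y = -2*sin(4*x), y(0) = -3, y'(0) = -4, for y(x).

y = -178*exp(x)/51 + 2*cos(4*x)/85 + 7*exp(-2*x)/15 + 9*sin(4*x)/85

Characteristic equation r² + r - 2 = 0 factors as (r - 1)(r + 2) = 0, so r = 1, -2.
Hence y_h = C1*exp(x) + C2*exp(-2*x).
Try y_p = A*cos(4*x) + B*sin(4*x). Substituting and equating the coefficients of cos(4x) and sin(4x) gives A = 2/85, B = 9/85, so y_p = 2*cos(4*x)/85 + 9*sin(4*x)/85.
General solution: y = 2*cos(4*x)/85 + 9*sin(4*x)/85 + C1*exp(x) + C2*exp(-2*x).
Apply the initial conditions: y(0) = 2/85 + C1 + C2 = -3 and y'(0) = 36/85 + C1 - 2*C2 = -4. Solving gives C1 = -178/51, C2 = 7/15.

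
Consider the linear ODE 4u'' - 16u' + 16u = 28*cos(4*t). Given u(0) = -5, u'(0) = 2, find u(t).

u = -479*exp(2*t)/100 - 21*cos(4*t)/100 - 7*sin(4*t)/25 + 127*t*exp(2*t)/10

Divide through by 4: u'' - 4u' + 4u = 7*cos(4*t).
Characteristic equation r² - 4r + 4 = 0 has discriminant (-4)² - 4·(4) = 0, so r = 2 is a repeated root.
Hence u_h = (C1 + C2*t)*exp(2*t).
Try u_p = A*cos(4*t) + B*sin(4*t). Substituting and equating the coefficients of cos(4t) and sin(4t) gives A = -21/100, B = -7/25, so u_p = -21*cos(4*t)/100 - 7*sin(4*t)/25.
General solution: u = -21*cos(4*t)/100 - 7*sin(4*t)/25 + C1*exp(2*t) + C2*t*exp(2*t).
Apply the initial conditions: u(0) = -21/100 + C1 = -5 and u'(0) = -28/25 + C2 + 2*C1 = 2. Solving gives C1 = -479/100, C2 = 127/10.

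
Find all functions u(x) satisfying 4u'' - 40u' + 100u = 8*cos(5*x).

Divide through by 4: u'' - 10u' + 25u = 2*cos(5*x).
Characteristic equation r² - 10r + 25 = 0 has discriminant (-10)² - 4·(25) = 0, so r = 5 is a repeated root.
Hence u_h = (C1 + C2*x)*exp(5*x).
Try u_p = A*cos(5*x) + B*sin(5*x). Substituting and equating the coefficients of cos(5x) and sin(5x) gives A = 0, B = -1/25, so u_p = -sin(5*x)/25.

u = -sin(5*x)/25 + C1*exp(5*x) + C2*x*exp(5*x)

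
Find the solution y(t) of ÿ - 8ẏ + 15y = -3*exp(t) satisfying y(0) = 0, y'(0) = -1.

y = -7*exp(5*t)/8 - 3*exp(t)/8 + 5*exp(3*t)/4

Characteristic equation r² - 8r + 15 = 0 factors as (r - 5)(r - 3) = 0, so r = 5, 3.
Hence y_h = C1*exp(5*t) + C2*exp(3*t).
Try y_p = A*exp(t). Substituting into the equation and dividing by exp(t) gives A = -3/8, so y_p = -3*exp(t)/8.
General solution: y = -3*exp(t)/8 + C1*exp(5*t) + C2*exp(3*t).
Apply the initial conditions: y(0) = -3/8 + C1 + C2 = 0 and y'(0) = -3/8 + 3*C2 + 5*C1 = -1. Solving gives C1 = -7/8, C2 = 5/4.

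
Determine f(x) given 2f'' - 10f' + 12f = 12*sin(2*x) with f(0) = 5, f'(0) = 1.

Divide through by 2: f'' - 5f' + 6f = 6*sin(2*x).
Characteristic equation r² - 5r + 6 = 0 factors as (r - 3)(r - 2) = 0, so r = 3, 2.
Hence f_h = C1*exp(3*x) + C2*exp(2*x).
Try f_p = A*cos(2*x) + B*sin(2*x). Substituting and equating the coefficients of cos(2x) and sin(2x) gives A = 15/26, B = 3/26, so f_p = 3*sin(2*x)/26 + 15*cos(2*x)/26.
General solution: f = 3*sin(2*x)/26 + 15*cos(2*x)/26 + C1*exp(3*x) + C2*exp(2*x).
Apply the initial conditions: f(0) = 15/26 + C1 + C2 = 5 and f'(0) = 3/13 + 2*C2 + 3*C1 = 1. Solving gives C1 = -105/13, C2 = 25/2.

f = -105*exp(3*x)/13 + 3*sin(2*x)/26 + 15*cos(2*x)/26 + 25*exp(2*x)/2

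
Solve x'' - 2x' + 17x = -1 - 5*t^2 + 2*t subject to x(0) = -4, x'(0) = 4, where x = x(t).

x = -91/4913 - 5*t**2/17 + 14*t/289 - 19561*cos(4*t)*exp(t)/4913 + 38975*exp(t)*sin(4*t)/19652

Characteristic equation r² - 2r + 17 = 0 has discriminant (-2)² - 4·(17) = -64 < 0, so r = 1 ± 4i.
Hence x_h = C1*cos(4*t)*exp(t) + C2*exp(t)*sin(4*t).
For the particular solution try x_p = A0 + A1*t + A2*t^2. Substituting and matching coefficients of each power of t gives A0 = -91/4913, A1 = 14/289, A2 = -5/17, so x_p = -91/4913 - 5*t^2/17 + 14*t/289.
General solution: x = -91/4913 - 5*t^2/17 + 14*t/289 + C1*cos(4*t)*exp(t) + C2*exp(t)*sin(4*t).
Apply the initial conditions: x(0) = -91/4913 + C1 = -4 and x'(0) = 14/289 + C1 + 4*C2 = 4. Solving gives C1 = -19561/4913, C2 = 38975/19652.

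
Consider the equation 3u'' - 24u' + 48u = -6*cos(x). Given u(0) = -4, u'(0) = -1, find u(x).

Divide through by 3: u'' - 8u' + 16u = -2*cos(x).
Characteristic equation r² - 8r + 16 = 0 has discriminant (-8)² - 4·(16) = 0, so r = 4 is a repeated root.
Hence u_h = (C1 + C2*x)*exp(4*x).
Try u_p = A*cos(x) + B*sin(x). Substituting and equating the coefficients of cos(x) and sin(x) gives A = -30/289, B = 16/289, so u_p = -30*cos(x)/289 + 16*sin(x)/289.
General solution: u = -30*cos(x)/289 + 16*sin(x)/289 + C1*exp(4*x) + C2*x*exp(4*x).
Apply the initial conditions: u(0) = -30/289 + C1 = -4 and u'(0) = 16/289 + C2 + 4*C1 = -1. Solving gives C1 = -1126/289, C2 = 247/17.

u = -1126*exp(4*x)/289 - 30*cos(x)/289 + 16*sin(x)/289 + 247*x*exp(4*x)/17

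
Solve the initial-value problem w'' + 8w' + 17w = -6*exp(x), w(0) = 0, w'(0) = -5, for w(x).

w = -3*exp(x)/13 - 50*exp(-4*x)*sin(x)/13 + 3*cos(x)*exp(-4*x)/13

Characteristic equation r² + 8r + 17 = 0 has discriminant (8)² - 4·(17) = -4 < 0, so r = -4 ± i.
Hence w_h = C1*cos(x)*exp(-4*x) + C2*exp(-4*x)*sin(x).
Try w_p = A*exp(x). Substituting into the equation and dividing by exp(x) gives A = -3/13, so w_p = -3*exp(x)/13.
General solution: w = -3*exp(x)/13 + C1*cos(x)*exp(-4*x) + C2*exp(-4*x)*sin(x).
Apply the initial conditions: w(0) = -3/13 + C1 = 0 and w'(0) = -3/13 + C2 - 4*C1 = -5. Solving gives C1 = 3/13, C2 = -50/13.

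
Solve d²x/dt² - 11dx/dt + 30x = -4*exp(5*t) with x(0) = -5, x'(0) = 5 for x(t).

Characteristic equation r² - 11r + 30 = 0 factors as (r - 5)(r - 6) = 0, so r = 5, 6.
Hence x_h = C1*exp(5*t) + C2*exp(6*t).
Since exp(5*t) solves the homogeneous equation (r = 5 is a root of multiplicity 1), multiply the trial by t. Try x_p = A*t*exp(5*t). Substituting into the equation and dividing by exp(5*t) gives A = 4, so x_p = 4*t*exp(5*t).
General solution: x = C1*exp(5*t) + C2*exp(6*t) + 4*t*exp(5*t).
Apply the initial conditions: x(0) = C1 + C2 = -5 and x'(0) = 4 + 5*C1 + 6*C2 = 5. Solving gives C1 = -31, C2 = 26.

x = -31*exp(5*t) + 26*exp(6*t) + 4*t*exp(5*t)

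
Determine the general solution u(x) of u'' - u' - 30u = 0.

u = C1*exp(-5*x) + C2*exp(6*x)

Characteristic equation r² - r - 30 = 0 factors as (r + 5)(r - 6) = 0, so r = -5, 6.
Hence u_h = C1*exp(-5*x) + C2*exp(6*x).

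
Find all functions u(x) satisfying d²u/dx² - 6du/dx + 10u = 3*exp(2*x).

Characteristic equation r² - 6r + 10 = 0 has discriminant (-6)² - 4·(10) = -4 < 0, so r = 3 ± i.
Hence u_h = C1*cos(x)*exp(3*x) + C2*exp(3*x)*sin(x).
Try u_p = A*exp(2*x). Substituting into the equation and dividing by exp(2*x) gives A = 3/2, so u_p = 3*exp(2*x)/2.

u = 3*exp(2*x)/2 + C1*cos(x)*exp(3*x) + C2*exp(3*x)*sin(x)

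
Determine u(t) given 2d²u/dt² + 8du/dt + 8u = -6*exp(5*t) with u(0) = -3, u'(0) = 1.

Divide through by 2: u'' + 4u' + 4u = -3*exp(5*t).
Characteristic equation r² + 4r + 4 = 0 has discriminant (4)² - 4·(4) = 0, so r = -2 is a repeated root.
Hence u_h = (C1 + C2*t)*exp(-2*t).
Try u_p = A*exp(5*t). Substituting into the equation and dividing by exp(5*t) gives A = -3/49, so u_p = -3*exp(5*t)/49.
General solution: u = -3*exp(5*t)/49 + C1*exp(-2*t) + C2*t*exp(-2*t).
Apply the initial conditions: u(0) = -3/49 + C1 = -3 and u'(0) = -15/49 + C2 - 2*C1 = 1. Solving gives C1 = -144/49, C2 = -32/7.

u = -144*exp(-2*t)/49 - 3*exp(5*t)/49 - 32*t*exp(-2*t)/7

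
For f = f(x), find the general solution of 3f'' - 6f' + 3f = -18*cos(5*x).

f = 15*sin(5*x)/169 + 36*cos(5*x)/169 + C1*exp(x) + C2*x*exp(x)

Divide through by 3: f'' - 2f' + f = -6*cos(5*x).
Characteristic equation r² - 2r + 1 = 0 has discriminant (-2)² - 4·(1) = 0, so r = 1 is a repeated root.
Hence f_h = (C1 + C2*x)*exp(x).
Try f_p = A*cos(5*x) + B*sin(5*x). Substituting and equating the coefficients of cos(5x) and sin(5x) gives A = 36/169, B = 15/169, so f_p = 15*sin(5*x)/169 + 36*cos(5*x)/169.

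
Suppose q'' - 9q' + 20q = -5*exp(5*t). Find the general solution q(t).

Characteristic equation r² - 9r + 20 = 0 factors as (r - 5)(r - 4) = 0, so r = 5, 4.
Hence q_h = C1*exp(5*t) + C2*exp(4*t).
Since exp(5*t) solves the homogeneous equation (r = 5 is a root of multiplicity 1), multiply the trial by t. Try q_p = A*t*exp(5*t). Substituting into the equation and dividing by exp(5*t) gives A = -5, so q_p = -5*t*exp(5*t).

q = C1*exp(5*t) + C2*exp(4*t) - 5*t*exp(5*t)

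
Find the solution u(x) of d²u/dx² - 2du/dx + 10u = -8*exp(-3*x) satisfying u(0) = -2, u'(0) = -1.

Characteristic equation r² - 2r + 10 = 0 has discriminant (-2)² - 4·(10) = -36 < 0, so r = 1 ± 3i.
Hence u_h = C1*cos(3*x)*exp(x) + C2*exp(x)*sin(3*x).
Try u_p = A*exp(-3*x). Substituting into the equation and dividing by exp(-3*x) gives A = -8/25, so u_p = -8*exp(-3*x)/25.
General solution: u = -8*exp(-3*x)/25 + C1*cos(3*x)*exp(x) + C2*exp(x)*sin(3*x).
Apply the initial conditions: u(0) = -8/25 + C1 = -2 and u'(0) = 24/25 + C1 + 3*C2 = -1. Solving gives C1 = -42/25, C2 = -7/75.

u = -8*exp(-3*x)/25 - 42*cos(3*x)*exp(x)/25 - 7*exp(x)*sin(3*x)/75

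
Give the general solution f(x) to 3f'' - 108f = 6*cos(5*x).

f = -2*cos(5*x)/61 + C1*exp(6*x) + C2*exp(-6*x)

Divide through by 3: f'' - 36f = 2*cos(5*x).
Characteristic equation r² - 36 = 0 factors as (r - 6)(r + 6) = 0, so r = 6, -6.
Hence f_h = C1*exp(6*x) + C2*exp(-6*x).
Try f_p = A*cos(5*x) + B*sin(5*x). Substituting and equating the coefficients of cos(5x) and sin(5x) gives A = -2/61, B = 0, so f_p = -2*cos(5*x)/61.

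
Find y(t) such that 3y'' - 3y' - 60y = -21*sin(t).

Divide through by 3: y'' - y' - 20y = -7*sin(t).
Characteristic equation r² - r - 20 = 0 factors as (r - 5)(r + 4) = 0, so r = 5, -4.
Hence y_h = C1*exp(5*t) + C2*exp(-4*t).
Try y_p = A*cos(t) + B*sin(t). Substituting and equating the coefficients of cos(t) and sin(t) gives A = -7/442, B = 147/442, so y_p = -7*cos(t)/442 + 147*sin(t)/442.

y = -7*cos(t)/442 + 147*sin(t)/442 + C1*exp(5*t) + C2*exp(-4*t)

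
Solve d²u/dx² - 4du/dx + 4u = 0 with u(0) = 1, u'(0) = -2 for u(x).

Characteristic equation r² - 4r + 4 = 0 has discriminant (-4)² - 4·(4) = 0, so r = 2 is a repeated root.
Hence u_h = (C1 + C2*x)*exp(2*x).
Apply the initial conditions: u(0) = C1 = 1 and u'(0) = C2 + 2*C1 = -2. Solving gives C1 = 1, C2 = -4.

u = -4*x*exp(2*x) + exp(2*x)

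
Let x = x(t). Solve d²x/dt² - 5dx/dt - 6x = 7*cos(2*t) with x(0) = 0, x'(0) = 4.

x = -13*exp(-t)/35 - 7*cos(2*t)/20 - 7*sin(2*t)/20 + 101*exp(6*t)/140

Characteristic equation r² - 5r - 6 = 0 factors as (r - 6)(r + 1) = 0, so r = 6, -1.
Hence x_h = C1*exp(6*t) + C2*exp(-t).
Try x_p = A*cos(2*t) + B*sin(2*t). Substituting and equating the coefficients of cos(2t) and sin(2t) gives A = -7/20, B = -7/20, so x_p = -7*cos(2*t)/20 - 7*sin(2*t)/20.
General solution: x = -7*cos(2*t)/20 - 7*sin(2*t)/20 + C1*exp(6*t) + C2*exp(-t).
Apply the initial conditions: x(0) = -7/20 + C1 + C2 = 0 and x'(0) = -7/10 - C2 + 6*C1 = 4. Solving gives C1 = 101/140, C2 = -13/35.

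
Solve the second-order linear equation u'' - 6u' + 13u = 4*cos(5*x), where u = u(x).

Characteristic equation r² - 6r + 13 = 0 has discriminant (-6)² - 4·(13) = -16 < 0, so r = 3 ± 2i.
Hence u_h = C1*cos(2*x)*exp(3*x) + C2*exp(3*x)*sin(2*x).
Try u_p = A*cos(5*x) + B*sin(5*x). Substituting and equating the coefficients of cos(5x) and sin(5x) gives A = -4/87, B = -10/87, so u_p = -10*sin(5*x)/87 - 4*cos(5*x)/87.

u = -10*sin(5*x)/87 - 4*cos(5*x)/87 + C1*cos(2*x)*exp(3*x) + C2*exp(3*x)*sin(2*x)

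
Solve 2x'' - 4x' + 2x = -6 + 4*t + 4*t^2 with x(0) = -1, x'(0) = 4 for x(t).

x = 13 - 14*exp(t) + 2*t**2 + 10*t + 8*t*exp(t)

Divide through by 2: x'' - 2x' + x = -3 + 2*t + 2*t^2.
Characteristic equation r² - 2r + 1 = 0 has discriminant (-2)² - 4·(1) = 0, so r = 1 is a repeated root.
Hence x_h = (C1 + C2*t)*exp(t).
For the particular solution try x_p = A0 + A1*t + A2*t^2. Substituting and matching coefficients of each power of t gives A0 = 13, A1 = 10, A2 = 2, so x_p = 13 + 2*t^2 + 10*t.
General solution: x = 13 + 2*t^2 + 10*t + C1*exp(t) + C2*t*exp(t).
Apply the initial conditions: x(0) = 13 + C1 = -1 and x'(0) = 10 + C1 + C2 = 4. Solving gives C1 = -14, C2 = 8.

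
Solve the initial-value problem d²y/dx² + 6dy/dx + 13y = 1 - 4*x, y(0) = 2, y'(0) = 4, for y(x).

y = 37/169 - 4*x/13 + 301*cos(2*x)*exp(-3*x)/169 + 1631*exp(-3*x)*sin(2*x)/338

Characteristic equation r² + 6r + 13 = 0 has discriminant (6)² - 4·(13) = -16 < 0, so r = -3 ± 2i.
Hence y_h = C1*cos(2*x)*exp(-3*x) + C2*exp(-3*x)*sin(2*x).
For the particular solution try y_p = A0 + A1*x. Substituting and matching coefficients of each power of x gives A0 = 37/169, A1 = -4/13, so y_p = 37/169 - 4*x/13.
General solution: y = 37/169 - 4*x/13 + C1*cos(2*x)*exp(-3*x) + C2*exp(-3*x)*sin(2*x).
Apply the initial conditions: y(0) = 37/169 + C1 = 2 and y'(0) = -4/13 - 3*C1 + 2*C2 = 4. Solving gives C1 = 301/169, C2 = 1631/338.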